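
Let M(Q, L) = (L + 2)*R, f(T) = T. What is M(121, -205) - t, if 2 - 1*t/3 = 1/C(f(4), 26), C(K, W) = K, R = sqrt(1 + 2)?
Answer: -21/4 - 203*sqrt(3) ≈ -356.86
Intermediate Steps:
R = sqrt(3) ≈ 1.7320
t = 21/4 (t = 6 - 3/4 = 21/4 ≈ 5.2500)
M(Q, L) = sqrt(3)*(2 + L) (M(Q, L) = (L + 2)*sqrt(3) = (2 + L)*sqrt(3) = sqrt(3)*(2 + L))
M(121, -205) - t = sqrt(3)*(2 - 205) - 1*21/4 = sqrt(3)*(-203) - 21/4 = -203*sqrt(3) - 21/4 = -21/4 - 203*sqrt(3)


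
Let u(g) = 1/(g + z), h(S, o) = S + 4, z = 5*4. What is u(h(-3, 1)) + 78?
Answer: 1639/21 ≈ 78.048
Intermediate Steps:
z = 20
h(S, o) = 4 + S
u(g) = 1/(20 + g) (u(g) = 1/(g + 20) = 1/(20 + g))
u(h(-3, 1)) + 78 = 1/(20 + (4 - 3)) + 78 = 1/(20 + 1) + 78 = 1/21 + 78 = 1639/21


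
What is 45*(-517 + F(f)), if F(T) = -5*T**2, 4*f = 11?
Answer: -399465/16 ≈ -24967.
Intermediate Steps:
f = 11/4 (f = (1/4)*11 = 11/4 ≈ 2.7500)
45*(-517 + F(f)) = 45*(-517 - 5*(11/4)**2) = 45*(-517 - 5*121/16) = 45*(-517 - 605/16) = 45*(-8877/16) = -399465/16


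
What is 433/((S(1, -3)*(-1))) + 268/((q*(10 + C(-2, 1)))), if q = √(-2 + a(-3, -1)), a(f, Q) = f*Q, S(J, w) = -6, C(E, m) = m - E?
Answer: 7237/78 ≈ 92.782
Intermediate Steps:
a(f, Q) = Q*f
q = 1 (q = √(-2 - 1*(-3)) = √(-2 + 3) = √1 = 1)
433/((S(1, -3)*(-1))) + 268/((q*(10 + C(-2, 1)))) = 433/((-6*(-1))) + 268/((1*(10 + (1 - 1*(-2))))) = 433/6 + 268/((1*(10 + (1 + 2)))) = 433*(⅙) + 268/((1*(10 + 3))) = 433/6 + 268/((1*13)) = 433/6 + 268/13 = 7237/78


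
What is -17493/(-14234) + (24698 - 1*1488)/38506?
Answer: 501978299/274047202 ≈ 1.8317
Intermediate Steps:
-17493/(-14234) + (24698 - 1*1488)/38506 = -17493*(-1/14234) + (24698 - 1488)*(1/38506) = 17493/14234 + 23210*(1/38506) = 17493/14234 + 11605/19253 = 501978299/274047202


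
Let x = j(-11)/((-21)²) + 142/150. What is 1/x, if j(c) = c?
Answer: 11025/10162 ≈ 1.0849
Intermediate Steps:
x = 10162/11025 (x = -11/((-21)²) + 142/150 = -11/441 + 142*(1/150) = -11*1/441 + 71/75 = -11/441 + 71/75 = 10162/11025 ≈ 0.92172)
1/x = 1/(10162/11025) = 11025/10162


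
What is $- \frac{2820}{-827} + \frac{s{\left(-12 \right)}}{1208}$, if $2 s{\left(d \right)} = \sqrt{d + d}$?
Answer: $\frac{2820}{827} + \frac{i \sqrt{6}}{1208} \approx 3.4099 + 0.0020277 i$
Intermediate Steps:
$s{\left(d \right)} = \frac{\sqrt{2} \sqrt{d}}{2}$ ($s{\left(d \right)} = \frac{\sqrt{d + d}}{2} = \frac{\sqrt{2 d}}{2} = \frac{\sqrt{2} \sqrt{d}}{2}$)
$- \frac{2820}{-827} + \frac{s{\left(-12 \right)}}{1208} = - \frac{2820}{-827} + \frac{\frac{1}{2} \sqrt{2} \sqrt{-12}}{1208} = \left(-2820\right) \left(- \frac{1}{827}\right) + \frac{\sqrt{2} \cdot 2 i \sqrt{3}}{2} \cdot \frac{1}{1208} = \frac{2820}{827} + i \sqrt{6} \cdot \frac{1}{1208} = \frac{2820}{827} + \frac{i \sqrt{6}}{1208}$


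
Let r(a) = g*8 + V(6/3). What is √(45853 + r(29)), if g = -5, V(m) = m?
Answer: 7*√935 ≈ 214.04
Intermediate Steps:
r(a) = -38 (r(a) = -5*8 + 6/3 = -40 + 6*(⅓) = -40 + 2 = -38)
√(45853 + r(29)) = √(45853 - 38) = √45815 = 7*√935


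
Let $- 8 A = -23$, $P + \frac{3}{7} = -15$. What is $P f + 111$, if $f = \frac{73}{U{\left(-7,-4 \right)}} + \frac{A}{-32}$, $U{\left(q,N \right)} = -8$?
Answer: $\frac{16203}{64} \approx 253.17$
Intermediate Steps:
$P = - \frac{108}{7}$ ($P = - \frac{3}{7} - 15 = - \frac{108}{7} \approx -15.429$)
$A = \frac{23}{8}$ ($A = \left(- \frac{1}{8}\right) \left(-23\right) = \frac{23}{8} \approx 2.875$)
$f = - \frac{2359}{256}$ ($f = \frac{73}{-8} + \frac{23}{8 \left(-32\right)} = 73 \left(- \frac{1}{8}\right) + \frac{23}{8} \left(- \frac{1}{32}\right) = - \frac{73}{8} - \frac{23}{256} = - \frac{2359}{256} \approx -9.2148$)
$P f + 111 = \left(- \frac{108}{7}\right) \left(- \frac{2359}{256}\right) + 111 = \frac{9099}{64} + 111 = \frac{16203}{64}$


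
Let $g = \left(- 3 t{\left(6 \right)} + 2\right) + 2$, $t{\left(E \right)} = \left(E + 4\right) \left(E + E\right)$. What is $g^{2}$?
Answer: $126736$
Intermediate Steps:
$t{\left(E \right)} = 2 E \left(4 + E\right)$ ($t{\left(E \right)} = \left(4 + E\right) 2 E = 2 E \left(4 + E\right)$)
$g = -356$ ($g = \left(- 3 \cdot 2 \cdot 6 \left(4 + 6\right) + 2\right) + 2 = \left(- 3 \cdot 2 \cdot 6 \cdot 10 + 2\right) + 2 = \left(\left(-3\right) 120 + 2\right) + 2 = \left(-360 + 2\right) + 2 = -358 + 2 = -356$)
$g^{2} = \left(-356\right)^{2} = 126736$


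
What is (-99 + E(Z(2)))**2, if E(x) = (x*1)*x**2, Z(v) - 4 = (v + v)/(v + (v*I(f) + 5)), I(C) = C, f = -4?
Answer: 9801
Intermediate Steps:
Z(v) = 4 + 2*v/(5 - 3*v) (Z(v) = 4 + (v + v)/(v + (v*(-4) + 5)) = 4 + (2*v)/(v + (-4*v + 5)) = 4 + (2*v)/(v + (5 - 4*v)) = 4 + (2*v)/(5 - 3*v) = 4 + 2*v/(5 - 3*v))
E(x) = x**3 (E(x) = x*x**2 = x**3)
(-99 + E(Z(2)))**2 = (-99 + (10*(2 - 1*2)/(5 - 3*2))**3)**2 = (-99 + (10*(2 - 2)/(5 - 6))**3)**2 = (-99 + (10*0/(-1))**3)**2 = (-99 + (10*(-1)*0)**3)**2 = (-99 + 0**3)**2 = (-99 + 0)**2 = (-99)**2 = 9801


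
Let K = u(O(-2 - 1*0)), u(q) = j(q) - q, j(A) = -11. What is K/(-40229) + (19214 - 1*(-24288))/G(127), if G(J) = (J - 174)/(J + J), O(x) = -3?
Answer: -444510656956/1890763 ≈ -2.3510e+5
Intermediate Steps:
u(q) = -11 - q
K = -8 (K = -11 - 1*(-3) = -11 + 3 = -8)
G(J) = (-174 + J)/(2*J) (G(J) = (-174 + J)/((2*J)) = (-174 + J)*(1/(2*J)) = (-174 + J)/(2*J))
K/(-40229) + (19214 - 1*(-24288))/G(127) = -8/(-40229) + (19214 - 1*(-24288))/(((½)*(-174 + 127)/127)) = -8*(-1/40229) + (19214 + 24288)/(((½)*(1/127)*(-47))) = 8/40229 + 43502/(-47/254) = 8/40229 + 43502*(-254/47) = 8/40229 - 11049508/47 = -444510656956/1890763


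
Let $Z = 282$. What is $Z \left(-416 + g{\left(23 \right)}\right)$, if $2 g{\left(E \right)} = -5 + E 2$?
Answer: $-111531$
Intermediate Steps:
$g{\left(E \right)} = - \frac{5}{2} + E$ ($g{\left(E \right)} = \frac{-5 + E 2}{2} = \frac{-5 + 2 E}{2} = - \frac{5}{2} + E$)
$Z \left(-416 + g{\left(23 \right)}\right) = 282 \left(-416 + \left(- \frac{5}{2} + 23\right)\right) = 282 \left(-416 + \frac{41}{2}\right) = 282 \left(- \frac{791}{2}\right) = -111531$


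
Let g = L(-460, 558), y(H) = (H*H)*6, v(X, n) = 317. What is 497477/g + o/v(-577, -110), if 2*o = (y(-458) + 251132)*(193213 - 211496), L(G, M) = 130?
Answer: -1793981245611/41210 ≈ -4.3533e+7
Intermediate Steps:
y(H) = 6*H² (y(H) = H²*6 = 6*H²)
g = 130
o = -13801068814 (o = ((6*(-458)² + 251132)*(193213 - 211496))/2 = ((6*209764 + 251132)*(-18283))/2 = ((1258584 + 251132)*(-18283))/2 = (1509716*(-18283))/2 = (½)*(-27602137628) = -13801068814)
497477/g + o/v(-577, -110) = 497477/130 - 13801068814/317 = -1793981245611/41210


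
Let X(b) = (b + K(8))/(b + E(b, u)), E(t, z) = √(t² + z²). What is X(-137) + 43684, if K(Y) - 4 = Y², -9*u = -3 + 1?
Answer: -590957/4 - 621*√1520293/4 ≈ -3.3916e+5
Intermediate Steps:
u = 2/9 (u = -(-3 + 1)/9 = -⅑*(-2) = 2/9 ≈ 0.22222)
K(Y) = 4 + Y²
X(b) = (68 + b)/(b + √(4/81 + b²)) (X(b) = (b + (4 + 8²))/(b + √(b² + (2/9)²)) = (b + (4 + 64))/(b + √(b² + 4/81)) = (b + 68)/(b + √(4/81 + b²)) = (68 + b)/(b + √(4/81 + b²)))
X(-137) + 43684 = 9*(68 - 137)/(√(4 + 81*(-137)²) + 9*(-137)) + 43684 = 9*(-69)/(√(4 + 81*18769) - 1233) + 43684 = 9*(-69)/(√(4 + 1520289) - 1233) + 43684 = 9*(-69)/(√1520293 - 1233) + 43684 = 9*(-69)/(-1233 + √1520293) + 43684 = -621/(-1233 + √1520293) + 43684 = 43684 - 621/(-1233 + √1520293)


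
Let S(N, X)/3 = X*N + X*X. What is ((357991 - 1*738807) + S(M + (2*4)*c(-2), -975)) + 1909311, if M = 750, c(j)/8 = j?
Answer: 2561020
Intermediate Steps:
c(j) = 8*j
S(N, X) = 3*X² + 3*N*X (S(N, X) = 3*(X*N + X*X) = 3*(N*X + X²) = 3*(X² + N*X) = 3*X² + 3*N*X)
((357991 - 1*738807) + S(M + (2*4)*c(-2), -975)) + 1909311 = ((357991 - 1*738807) + 3*(-975)*((750 + (2*4)*(8*(-2))) - 975)) + 1909311 = ((357991 - 738807) + 3*(-975)*((750 + 8*(-16)) - 975)) + 1909311 = (-380816 + 3*(-975)*((750 - 128) - 975)) + 1909311 = (-380816 + 3*(-975)*(622 - 975)) + 1909311 = (-380816 + 3*(-975)*(-353)) + 1909311 = (-380816 + 1032525) + 1909311 = 651709 + 1909311 = 2561020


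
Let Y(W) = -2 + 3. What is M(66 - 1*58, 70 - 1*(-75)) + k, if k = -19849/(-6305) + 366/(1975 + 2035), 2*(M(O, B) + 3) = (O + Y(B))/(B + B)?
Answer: 74765401/293283380 ≈ 0.25493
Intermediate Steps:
Y(W) = 1
M(O, B) = -3 + (1 + O)/(4*B) (M(O, B) = -3 + ((O + 1)/(B + B))/2 = -3 + ((1 + O)/((2*B)))/2 = -3 + ((1 + O)*(1/(2*B)))/2 = -3 + ((1 + O)/(2*B))/2 = -3 + (1 + O)/(4*B))
k = 8190212/2528305 (k = -19849*(-1/6305) + 366/4010 = 19849/6305 + 366*(1/4010) = 19849/6305 + 183/2005 = 8190212/2528305 ≈ 3.2394)
M(66 - 1*58, 70 - 1*(-75)) + k = (1 + (66 - 1*58) - 12*(70 - 1*(-75)))/(4*(70 - 1*(-75))) + 8190212/2528305 = (1 + (66 - 58) - 12*(70 + 75))/(4*(70 + 75)) + 8190212/2528305 = (1/4)*(1 + 8 - 12*145)/145 + 8190212/2528305 = (1/4)*(1/145)*(1 + 8 - 1740) + 8190212/2528305 = (1/4)*(1/145)*(-1731) + 8190212/2528305 = -1731/580 + 8190212/2528305 = 74765401/293283380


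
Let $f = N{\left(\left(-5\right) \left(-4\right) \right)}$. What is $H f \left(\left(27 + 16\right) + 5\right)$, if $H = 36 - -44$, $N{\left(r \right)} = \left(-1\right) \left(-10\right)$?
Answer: $38400$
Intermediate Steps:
$N{\left(r \right)} = 10$
$f = 10$
$H = 80$ ($H = 36 + 44 = 80$)
$H f \left(\left(27 + 16\right) + 5\right) = 80 \cdot 10 \left(\left(27 + 16\right) + 5\right) = 800 \left(43 + 5\right) = 800 \cdot 48 = 38400$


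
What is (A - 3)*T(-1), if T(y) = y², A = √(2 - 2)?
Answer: -3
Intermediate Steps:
A = 0 (A = √0 = 0)
(A - 3)*T(-1) = (0 - 3)*(-1)² = -3*1 = -3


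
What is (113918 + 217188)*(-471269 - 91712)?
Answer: -186406386986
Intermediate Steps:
(113918 + 217188)*(-471269 - 91712) = 331106*(-562981) = -186406386986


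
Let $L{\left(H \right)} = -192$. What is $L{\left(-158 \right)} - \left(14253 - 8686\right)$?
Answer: $-5759$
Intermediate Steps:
$L{\left(-158 \right)} - \left(14253 - 8686\right) = -192 - \left(14253 - 8686\right) = -192 - 5567 = -5759$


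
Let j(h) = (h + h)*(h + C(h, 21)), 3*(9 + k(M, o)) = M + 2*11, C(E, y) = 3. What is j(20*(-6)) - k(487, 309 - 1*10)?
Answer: 83758/3 ≈ 27919.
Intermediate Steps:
k(M, o) = -5/3 + M/3 (k(M, o) = -9 + (M + 2*11)/3 = -9 + (M + 22)/3 = -9 + (22 + M)/3 = -9 + (22/3 + M/3) = -5/3 + M/3)
j(h) = 2*h*(3 + h) (j(h) = (h + h)*(h + 3) = (2*h)*(3 + h) = 2*h*(3 + h))
j(20*(-6)) - k(487, 309 - 1*10) = 2*(20*(-6))*(3 + 20*(-6)) - (-5/3 + (⅓)*487) = 2*(-120)*(3 - 120) - (-5/3 + 487/3) = 2*(-120)*(-117) - 1*482/3 = 28080 - 482/3 = 83758/3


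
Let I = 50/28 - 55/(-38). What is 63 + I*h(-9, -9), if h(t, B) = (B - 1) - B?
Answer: 7949/133 ≈ 59.767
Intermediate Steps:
I = 430/133 (I = 50*(1/28) - 55*(-1/38) = 25/14 + 55/38 = 430/133 ≈ 3.2331)
h(t, B) = -1 (h(t, B) = (-1 + B) - B = -1)
63 + I*h(-9, -9) = 63 + (430/133)*(-1) = 63 - 430/133 = 7949/133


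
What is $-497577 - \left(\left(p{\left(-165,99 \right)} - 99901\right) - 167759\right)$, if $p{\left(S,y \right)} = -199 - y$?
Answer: $-229619$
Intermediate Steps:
$-497577 - \left(\left(p{\left(-165,99 \right)} - 99901\right) - 167759\right) = -497577 - \left(\left(\left(-199 - 99\right) - 99901\right) - 167759\right) = -497577 - \left(\left(-298 - 99901\right) - 167759\right) = -497577 - \left(-100199 - 167759\right) = -497577 - -267958 = -497577 + 267958 = -229619$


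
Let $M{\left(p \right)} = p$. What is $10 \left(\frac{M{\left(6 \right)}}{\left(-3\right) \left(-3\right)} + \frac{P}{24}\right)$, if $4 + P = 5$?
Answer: $\frac{85}{12} \approx 7.0833$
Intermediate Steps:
$P = 1$ ($P = -4 + 5 = 1$)
$10 \left(\frac{M{\left(6 \right)}}{\left(-3\right) \left(-3\right)} + \frac{P}{24}\right) = 10 \left(\frac{6}{\left(-3\right) \left(-3\right)} + 1 \cdot \frac{1}{24}\right) = 10 \left(\frac{6}{9} + 1 \cdot \frac{1}{24}\right) = 10 \left(6 \cdot \frac{1}{9} + \frac{1}{24}\right) = 10 \left(\frac{2}{3} + \frac{1}{24}\right) = 10 \cdot \frac{17}{24} = \frac{85}{12}$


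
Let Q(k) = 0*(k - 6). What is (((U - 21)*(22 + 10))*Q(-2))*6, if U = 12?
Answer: 0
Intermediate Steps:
Q(k) = 0 (Q(k) = 0*(-6 + k) = 0)
(((U - 21)*(22 + 10))*Q(-2))*6 = (((12 - 21)*(22 + 10))*0)*6 = (-9*32*0)*6 = -288*0*6 = 0*6 = 0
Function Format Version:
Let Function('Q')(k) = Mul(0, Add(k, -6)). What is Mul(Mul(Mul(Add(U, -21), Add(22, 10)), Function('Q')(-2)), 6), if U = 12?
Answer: 0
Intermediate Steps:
Function('Q')(k) = 0 (Function('Q')(k) = Mul(0, Add(-6, k)) = 0)
Mul(Mul(Mul(Add(U, -21), Add(22, 10)), Function('Q')(-2)), 6) = Mul(Mul(Mul(Add(12, -21), Add(22, 10)), 0), 6) = Mul(Mul(Mul(-9, 32), 0), 6) = Mul(Mul(-288, 0), 6) = Mul(0, 6) = 0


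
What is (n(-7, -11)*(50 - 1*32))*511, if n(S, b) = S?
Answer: -64386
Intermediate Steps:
(n(-7, -11)*(50 - 1*32))*511 = -7*(50 - 1*32)*511 = -7*(50 - 32)*511 = -7*18*511 = -126*511 = -64386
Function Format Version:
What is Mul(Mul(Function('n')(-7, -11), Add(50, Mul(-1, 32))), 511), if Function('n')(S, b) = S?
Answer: -64386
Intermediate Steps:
Mul(Mul(Function('n')(-7, -11), Add(50, Mul(-1, 32))), 511) = Mul(Mul(-7, Add(50, Mul(-1, 32))), 511) = Mul(Mul(-7, Add(50, -32)), 511) = Mul(Mul(-7, 18), 511) = Mul(-126, 511) = -64386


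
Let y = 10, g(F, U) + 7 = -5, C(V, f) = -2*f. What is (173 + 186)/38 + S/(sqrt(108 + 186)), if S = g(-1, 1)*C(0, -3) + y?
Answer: 359/38 - 31*sqrt(6)/21 ≈ 5.8315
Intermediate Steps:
g(F, U) = -12 (g(F, U) = -7 - 5 = -12)
S = -62 (S = -(-24)*(-3) + 10 = -12*6 + 10 = -72 + 10 = -62)
(173 + 186)/38 + S/(sqrt(108 + 186)) = (173 + 186)/38 - 62/sqrt(108 + 186) = 359*(1/38) - 62*sqrt(6)/42 = 359/38 - 62*sqrt(6)/42 = 359/38 - 31*sqrt(6)/21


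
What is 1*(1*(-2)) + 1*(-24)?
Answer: -26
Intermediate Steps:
1*(1*(-2)) + 1*(-24) = 1*(-2) - 24 = -2 - 24 = -26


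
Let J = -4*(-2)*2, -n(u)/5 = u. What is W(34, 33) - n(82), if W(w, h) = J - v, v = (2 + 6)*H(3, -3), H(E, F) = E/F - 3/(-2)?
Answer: 422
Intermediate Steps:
n(u) = -5*u
H(E, F) = 3/2 + E/F (H(E, F) = E/F - 3*(-½) = E/F + 3/2 = 3/2 + E/F)
v = 4 (v = (2 + 6)*(3/2 + 3/(-3)) = 8*(3/2 + 3*(-⅓)) = 8*(3/2 - 1) = 8*(½) = 4)
J = 16 (J = 8*2 = 16)
W(w, h) = 12 (W(w, h) = 16 - 1*4 = 16 - 4 = 12)
W(34, 33) - n(82) = 12 - (-5)*82 = 12 - 1*(-410) = 12 + 410 = 422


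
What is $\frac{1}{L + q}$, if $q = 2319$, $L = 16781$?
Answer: $\frac{1}{19100} \approx 5.2356 \cdot 10^{-5}$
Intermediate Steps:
$\frac{1}{L + q} = \frac{1}{16781 + 2319} = \frac{1}{19100}$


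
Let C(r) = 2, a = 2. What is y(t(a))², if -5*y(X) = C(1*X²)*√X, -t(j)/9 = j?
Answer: -72/25 ≈ -2.8800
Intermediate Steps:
t(j) = -9*j
y(X) = -2*√X/5
y(t(a))² = (-2*3*I*√2/5)² = (-6*I*√2/5)² = -72/25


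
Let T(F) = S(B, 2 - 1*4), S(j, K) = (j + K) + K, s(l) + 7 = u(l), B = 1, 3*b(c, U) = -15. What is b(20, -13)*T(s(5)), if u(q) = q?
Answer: 15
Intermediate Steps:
b(c, U) = -5 (b(c, U) = (⅓)*(-15) = -5)
s(l) = -7 + l
S(j, K) = j + 2*K (S(j, K) = (K + j) + K = j + 2*K)
T(F) = -3 (T(F) = 1 + 2*(2 - 1*4) = 1 + 2*(2 - 4) = 1 + 2*(-2) = 1 - 4 = -3)
b(20, -13)*T(s(5)) = -5*(-3) = 15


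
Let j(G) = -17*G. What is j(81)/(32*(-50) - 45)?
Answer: 1377/1645 ≈ 0.83708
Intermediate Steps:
j(81)/(32*(-50) - 45) = (-17*81)/(32*(-50) - 45) = -1377/(-1600 - 45) = -1377/(-1645) = -1377*(-1/1645) = 1377/1645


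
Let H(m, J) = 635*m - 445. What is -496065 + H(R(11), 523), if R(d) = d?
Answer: -489525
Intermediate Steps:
H(m, J) = -445 + 635*m
-496065 + H(R(11), 523) = -496065 + (-445 + 635*11) = -496065 + (-445 + 6985) = -496065 + 6540 = -489525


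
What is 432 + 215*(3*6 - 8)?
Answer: 2582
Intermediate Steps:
432 + 215*(3*6 - 8) = 432 + 215*(18 - 8) = 432 + 215*10 = 432 + 2150 = 2582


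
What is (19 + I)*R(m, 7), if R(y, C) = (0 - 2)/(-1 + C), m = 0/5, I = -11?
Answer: -8/3 ≈ -2.6667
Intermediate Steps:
m = 0 (m = 0*(⅕) = 0)
R(y, C) = -2/(-1 + C)
(19 + I)*R(m, 7) = (19 - 11)*(-2/(-1 + 7)) = 8*(-2/6) = 8*(-2*⅙) = 8*(-⅓) = -8/3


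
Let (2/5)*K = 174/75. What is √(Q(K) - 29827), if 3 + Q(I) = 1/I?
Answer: I*√25086885/29 ≈ 172.71*I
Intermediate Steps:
K = 29/5 (K = 5*(174/75)/2 = 5*(174*(1/75))/2 = (5/2)*(58/25) = 29/5 ≈ 5.8000)
Q(I) = -3 + 1/I
√(Q(K) - 29827) = √((-3 + 1/(29/5)) - 29827) = √((-3 + 5/29) - 29827) = √(-82/29 - 29827) = √(-865065/29) = I*√25086885/29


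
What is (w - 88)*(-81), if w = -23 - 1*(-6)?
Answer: 8505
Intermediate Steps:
w = -17 (w = -23 + 6 = -17)
(w - 88)*(-81) = (-17 - 88)*(-81) = -105*(-81) = 8505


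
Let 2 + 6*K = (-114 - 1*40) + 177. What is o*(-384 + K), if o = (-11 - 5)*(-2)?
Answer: -12176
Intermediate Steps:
o = 32 (o = -16*(-2) = 32)
K = 7/2 (K = -1/3 + ((-114 - 1*40) + 177)/6 = -1/3 + ((-114 - 40) + 177)/6 = -1/3 + (-154 + 177)/6 = -1/3 + (1/6)*23 = -1/3 + 23/6 = 7/2 ≈ 3.5000)
o*(-384 + K) = 32*(-384 + 7/2) = 32*(-761/2) = -12176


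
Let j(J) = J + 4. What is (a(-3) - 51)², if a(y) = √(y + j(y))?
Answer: (51 - I*√2)² ≈ 2599.0 - 144.25*I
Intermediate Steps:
j(J) = 4 + J
a(y) = √(4 + 2*y) (a(y) = √(y + (4 + y)) = √(4 + 2*y))
(a(-3) - 51)² = (√(4 + 2*(-3)) - 51)² = (√(4 - 6) - 51)² = (√(-2) - 51)² = (I*√2 - 51)² = (-51 + I*√2)²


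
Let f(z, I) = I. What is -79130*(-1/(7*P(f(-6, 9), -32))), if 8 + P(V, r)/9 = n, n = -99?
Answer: -79130/6741 ≈ -11.739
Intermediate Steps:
P(V, r) = -963 (P(V, r) = -72 + 9*(-99) = -72 - 891 = -963)
-79130*(-1/(7*P(f(-6, 9), -32))) = -79130/((-963*(-7))) = -79130/6741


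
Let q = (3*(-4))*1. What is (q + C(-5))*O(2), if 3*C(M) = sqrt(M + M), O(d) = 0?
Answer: 0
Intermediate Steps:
q = -12 (q = -12*1 = -12)
C(M) = sqrt(2)*sqrt(M)/3 (C(M) = sqrt(M + M)/3 = sqrt(2*M)/3 = (sqrt(2)*sqrt(M))/3 = sqrt(2)*sqrt(M)/3)
(q + C(-5))*O(2) = (-12 + sqrt(2)*sqrt(-5)/3)*0 = (-12 + sqrt(2)*(I*sqrt(5))/3)*0 = (-12 + I*sqrt(10)/3)*0 = 0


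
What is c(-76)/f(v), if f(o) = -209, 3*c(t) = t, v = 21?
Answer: 4/33 ≈ 0.12121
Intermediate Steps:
c(t) = t/3
c(-76)/f(v) = ((⅓)*(-76))/(-209) = -76/3*(-1/209) = 4/33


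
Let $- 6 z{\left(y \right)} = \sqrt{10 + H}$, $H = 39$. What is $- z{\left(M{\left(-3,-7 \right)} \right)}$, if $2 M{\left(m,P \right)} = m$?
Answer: $\frac{7}{6} \approx 1.1667$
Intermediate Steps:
$M{\left(m,P \right)} = \frac{m}{2}$
$z{\left(y \right)} = - \frac{7}{6}$ ($z{\left(y \right)} = - \frac{\sqrt{10 + 39}}{6} = - \frac{\sqrt{49}}{6} = \left(- \frac{1}{6}\right) 7 = - \frac{7}{6}$)
$- z{\left(M{\left(-3,-7 \right)} \right)} = \left(-1\right) \left(- \frac{7}{6}\right) = \frac{7}{6}$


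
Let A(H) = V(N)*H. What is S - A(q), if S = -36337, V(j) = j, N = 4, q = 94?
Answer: -36713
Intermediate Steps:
A(H) = 4*H
S - A(q) = -36337 - 4*94 = -36337 - 1*376 = -36337 - 376 = -36713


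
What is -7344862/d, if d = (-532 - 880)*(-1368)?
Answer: -3672431/965808 ≈ -3.8024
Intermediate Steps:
d = 1931616 (d = -1412*(-1368) = 1931616)
-7344862/d = -7344862/1931616 = -7344862*1/1931616 = -3672431/965808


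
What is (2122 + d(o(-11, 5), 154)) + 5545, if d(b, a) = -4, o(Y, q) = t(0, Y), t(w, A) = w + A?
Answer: 7663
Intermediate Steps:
t(w, A) = A + w
o(Y, q) = Y (o(Y, q) = Y + 0 = Y)
(2122 + d(o(-11, 5), 154)) + 5545 = (2122 - 4) + 5545 = 2118 + 5545 = 7663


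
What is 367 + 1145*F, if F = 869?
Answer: 995372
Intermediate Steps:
367 + 1145*F = 367 + 1145*869 = 367 + 995005 = 995372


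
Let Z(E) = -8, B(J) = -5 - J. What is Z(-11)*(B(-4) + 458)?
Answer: -3656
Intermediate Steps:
Z(-11)*(B(-4) + 458) = -8*((-5 - 1*(-4)) + 458) = -8*((-5 + 4) + 458) = -8*(-1 + 458) = -8*457 = -3656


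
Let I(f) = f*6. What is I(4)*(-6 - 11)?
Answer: -408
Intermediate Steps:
I(f) = 6*f
I(4)*(-6 - 11) = (6*4)*(-6 - 11) = 24*(-17) = -408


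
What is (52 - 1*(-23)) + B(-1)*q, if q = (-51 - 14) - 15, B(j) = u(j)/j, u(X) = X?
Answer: -5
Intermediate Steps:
B(j) = 1 (B(j) = j/j = 1)
q = -80 (q = -65 - 15 = -80)
(52 - 1*(-23)) + B(-1)*q = (52 - 1*(-23)) + 1*(-80) = (52 + 23) - 80 = 75 - 80 = -5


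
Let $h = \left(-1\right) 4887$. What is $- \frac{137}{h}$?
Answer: $\frac{137}{4887} \approx 0.028034$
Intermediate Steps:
$h = -4887$
$- \frac{137}{h} = - \frac{137}{-4887} = \left(-137\right) \left(- \frac{1}{4887}\right) = \frac{137}{4887}$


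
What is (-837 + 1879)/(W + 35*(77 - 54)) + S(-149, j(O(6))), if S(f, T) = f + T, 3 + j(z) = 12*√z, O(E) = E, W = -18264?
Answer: -2654810/17459 + 12*√6 ≈ -122.67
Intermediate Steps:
j(z) = -3 + 12*√z
S(f, T) = T + f
(-837 + 1879)/(W + 35*(77 - 54)) + S(-149, j(O(6))) = (-837 + 1879)/(-18264 + 35*(77 - 54)) + ((-3 + 12*√6) - 149) = 1042/(-18264 + 35*23) + (-152 + 12*√6) = 1042/(-18264 + 805) + (-152 + 12*√6) = 1042/(-17459) + (-152 + 12*√6) = 1042*(-1/17459) + (-152 + 12*√6) = -1042/17459 + (-152 + 12*√6) = -2654810/17459 + 12*√6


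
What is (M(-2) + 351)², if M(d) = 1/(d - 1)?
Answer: 1106704/9 ≈ 1.2297e+5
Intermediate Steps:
M(d) = 1/(-1 + d)
(M(-2) + 351)² = (1/(-1 - 2) + 351)² = (1/(-3) + 351)² = (-⅓ + 351)² = (1052/3)² = 1106704/9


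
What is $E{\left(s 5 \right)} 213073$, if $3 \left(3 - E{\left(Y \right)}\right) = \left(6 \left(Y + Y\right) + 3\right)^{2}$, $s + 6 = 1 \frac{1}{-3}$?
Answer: $- \frac{30281934760}{3} \approx -1.0094 \cdot 10^{10}$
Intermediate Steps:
$s = - \frac{19}{3}$ ($s = -6 + 1 \frac{1}{-3} = -6 + 1 \left(- \frac{1}{3}\right) = -6 - \frac{1}{3} = - \frac{19}{3} \approx -6.3333$)
$E{\left(Y \right)} = 3 - \frac{\left(3 + 12 Y\right)^{2}}{3}$ ($E{\left(Y \right)} = 3 - \frac{\left(6 \left(Y + Y\right) + 3\right)^{2}}{3} = 3 - \frac{\left(6 \cdot 2 Y + 3\right)^{2}}{3} = 3 - \frac{\left(12 Y + 3\right)^{2}}{3} = 3 - \frac{\left(3 + 12 Y\right)^{2}}{3}$)
$E{\left(s 5 \right)} 213073 = \left(3 - 3 \left(1 + 4 \left(\left(- \frac{19}{3}\right) 5\right)\right)^{2}\right) 213073 = \left(3 - 3 \left(1 + 4 \left(- \frac{95}{3}\right)\right)^{2}\right) 213073 = \left(3 - 3 \left(1 - \frac{380}{3}\right)^{2}\right) 213073 = \left(3 - 3 \left(- \frac{377}{3}\right)^{2}\right) 213073 = \left(3 - \frac{142129}{3}\right) 213073 = \left(- \frac{142120}{3}\right) 213073 = - \frac{30281934760}{3}$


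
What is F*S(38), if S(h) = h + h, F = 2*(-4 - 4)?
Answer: -1216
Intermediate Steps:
F = -16 (F = 2*(-8) = -16)
S(h) = 2*h
F*S(38) = -32*38 = -16*76 = -1216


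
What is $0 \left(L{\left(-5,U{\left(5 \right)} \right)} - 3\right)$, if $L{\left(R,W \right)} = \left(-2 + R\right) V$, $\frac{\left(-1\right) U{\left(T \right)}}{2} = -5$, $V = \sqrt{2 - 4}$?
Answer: $0$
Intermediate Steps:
$V = i \sqrt{2}$ ($V = \sqrt{-2} = i \sqrt{2} \approx 1.4142 i$)
$U{\left(T \right)} = 10$ ($U{\left(T \right)} = \left(-2\right) \left(-5\right) = 10$)
$L{\left(R,W \right)} = i \sqrt{2} \left(-2 + R\right)$ ($L{\left(R,W \right)} = \left(-2 + R\right) i \sqrt{2} = i \sqrt{2} \left(-2 + R\right)$)
$0 \left(L{\left(-5,U{\left(5 \right)} \right)} - 3\right) = 0 \left(i \sqrt{2} \left(-2 - 5\right) - 3\right) = 0 \left(i \sqrt{2} \left(-7\right) - 3\right) = 0 \left(- 7 i \sqrt{2} - 3\right) = 0 \left(-3 - 7 i \sqrt{2}\right) = 0$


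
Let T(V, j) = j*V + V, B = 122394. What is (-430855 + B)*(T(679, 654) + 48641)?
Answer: -152190338946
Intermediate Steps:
T(V, j) = V + V*j (T(V, j) = V*j + V = V + V*j)
(-430855 + B)*(T(679, 654) + 48641) = (-430855 + 122394)*(679*(1 + 654) + 48641) = -308461*(679*655 + 48641) = -308461*(444745 + 48641) = -308461*493386 = -152190338946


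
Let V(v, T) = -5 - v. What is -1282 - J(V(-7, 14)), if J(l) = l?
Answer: -1284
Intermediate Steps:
-1282 - J(V(-7, 14)) = -1282 - (-5 - 1*(-7)) = -1282 - (-5 + 7) = -1282 - 1*2 = -1282 - 2 = -1284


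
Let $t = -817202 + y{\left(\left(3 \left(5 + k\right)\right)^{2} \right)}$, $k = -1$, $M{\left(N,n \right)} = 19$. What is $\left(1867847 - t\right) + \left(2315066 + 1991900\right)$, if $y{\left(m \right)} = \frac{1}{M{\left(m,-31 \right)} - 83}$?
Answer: $\frac{447488961}{64} \approx 6.992 \cdot 10^{6}$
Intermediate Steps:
$y{\left(m \right)} = - \frac{1}{64}$ ($y{\left(m \right)} = \frac{1}{19 - 83} = \frac{1}{-64} = - \frac{1}{64}$)
$t = - \frac{52300929}{64}$ ($t = -817202 - \frac{1}{64} = - \frac{52300929}{64} \approx -8.172 \cdot 10^{5}$)
$\left(1867847 - t\right) + \left(2315066 + 1991900\right) = \left(1867847 - - \frac{52300929}{64}\right) + \left(2315066 + 1991900\right) = \left(1867847 + \frac{52300929}{64}\right) + 4306966 = \frac{171843137}{64} + 4306966 = \frac{447488961}{64}$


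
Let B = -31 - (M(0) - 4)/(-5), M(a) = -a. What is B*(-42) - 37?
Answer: 6493/5 ≈ 1298.6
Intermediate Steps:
B = -159/5 (B = -31 - (-1*0 - 4)/(-5) = -31 - (-1)*(0 - 4)/5 = -31 - (-1)*(-4)/5 = -31 - 1*⅘ = -31 - ⅘ = -159/5 ≈ -31.800)
B*(-42) - 37 = -159/5*(-42) - 37 = 6678/5 - 37 = 6493/5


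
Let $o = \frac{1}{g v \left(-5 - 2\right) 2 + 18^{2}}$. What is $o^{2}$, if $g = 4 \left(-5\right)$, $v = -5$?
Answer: $\frac{1}{1157776} \approx 8.6373 \cdot 10^{-7}$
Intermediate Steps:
$g = -20$
$o = - \frac{1}{1076}$ ($o = \frac{1}{\left(-20\right) \left(-5\right) \left(-5 - 2\right) 2 + 18^{2}} = \frac{1}{100 \left(\left(-7\right) 2\right) + 324} = \frac{1}{100 \left(-14\right) + 324} = \frac{1}{-1400 + 324} = \frac{1}{-1076} = - \frac{1}{1076} \approx -0.00092937$)
$o^{2} = \left(- \frac{1}{1076}\right)^{2} = \frac{1}{1157776}$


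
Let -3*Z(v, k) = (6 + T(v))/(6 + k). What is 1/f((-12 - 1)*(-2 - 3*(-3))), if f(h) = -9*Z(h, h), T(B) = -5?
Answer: -85/3 ≈ -28.333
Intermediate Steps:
Z(v, k) = -1/(3*(6 + k)) (Z(v, k) = -(6 - 5)/(3*(6 + k)) = -1/(3*(6 + k)))
f(h) = 9/(18 + 3*h) (f(h) = -(-9)/(18 + 3*h) = 9/(18 + 3*h))
1/f((-12 - 1)*(-2 - 3*(-3))) = 1/(3/(6 + (-12 - 1)*(-2 - 3*(-3)))) = 1/(3/(6 - 13*(-2 + 9))) = 1/(3/(6 - 13*7)) = 1/(3/(6 - 91)) = 1/(3/(-85)) = 1/(3*(-1/85)) = 1/(-3/85) = -85/3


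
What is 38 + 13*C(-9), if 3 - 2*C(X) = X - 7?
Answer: 323/2 ≈ 161.50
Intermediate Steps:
C(X) = 5 - X/2 (C(X) = 3/2 - (X - 7)/2 = 3/2 - (-7 + X)/2 = 3/2 + (7/2 - X/2) = 5 - X/2)
38 + 13*C(-9) = 38 + 13*(5 - ½*(-9)) = 38 + 13*(5 + 9/2) = 38 + 13*(19/2) = 38 + 247/2 = 323/2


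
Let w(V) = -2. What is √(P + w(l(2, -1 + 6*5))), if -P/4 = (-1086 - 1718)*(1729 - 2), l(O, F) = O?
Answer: √19370030 ≈ 4401.1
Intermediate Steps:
P = 19370032 (P = -4*(-1086 - 1718)*(1729 - 2) = -(-11216)*1727 = -4*(-4842508) = 19370032)
√(P + w(l(2, -1 + 6*5))) = √(19370032 - 2) = √19370030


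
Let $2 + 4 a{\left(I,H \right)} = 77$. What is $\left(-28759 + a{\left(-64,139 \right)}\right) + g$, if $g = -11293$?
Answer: $- \frac{160133}{4} \approx -40033.0$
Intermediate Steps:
$a{\left(I,H \right)} = \frac{75}{4}$ ($a{\left(I,H \right)} = - \frac{1}{2} + \frac{1}{4} \cdot 77 = - \frac{1}{2} + \frac{77}{4} = \frac{75}{4}$)
$\left(-28759 + a{\left(-64,139 \right)}\right) + g = \left(-28759 + \frac{75}{4}\right) - 11293 = - \frac{114961}{4} - 11293 = - \frac{160133}{4}$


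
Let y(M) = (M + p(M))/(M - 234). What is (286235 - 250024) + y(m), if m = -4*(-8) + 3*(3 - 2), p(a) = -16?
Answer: 7205970/199 ≈ 36211.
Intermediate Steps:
m = 35 (m = 32 + 3*1 = 32 + 3 = 35)
y(M) = (-16 + M)/(-234 + M) (y(M) = (M - 16)/(M - 234) = (-16 + M)/(-234 + M))
(286235 - 250024) + y(m) = (286235 - 250024) + (-16 + 35)/(-234 + 35) = 36211 + 19/(-199) = 36211 - 1/199*19 = 36211 - 19/199 = 7205970/199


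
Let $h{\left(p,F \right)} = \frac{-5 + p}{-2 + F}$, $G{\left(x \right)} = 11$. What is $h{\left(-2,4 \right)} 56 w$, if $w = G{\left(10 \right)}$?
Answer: $-2156$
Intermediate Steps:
$w = 11$
$h{\left(p,F \right)} = \frac{-5 + p}{-2 + F}$
$h{\left(-2,4 \right)} 56 w = \frac{-5 - 2}{-2 + 4} \cdot 56 \cdot 11 = \frac{1}{2} \left(-7\right) 56 \cdot 11 = \left(- \frac{7}{2}\right) 56 \cdot 11 = \left(-196\right) 11 = -2156$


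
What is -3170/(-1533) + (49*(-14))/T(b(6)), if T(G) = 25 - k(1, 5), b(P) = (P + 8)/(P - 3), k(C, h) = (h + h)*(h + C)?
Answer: 166084/7665 ≈ 21.668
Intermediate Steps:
k(C, h) = 2*h*(C + h) (k(C, h) = (2*h)*(C + h) = 2*h*(C + h))
b(P) = (8 + P)/(-3 + P)
T(G) = -35 (T(G) = 25 - 2*5*(1 + 5) = 25 - 2*5*6 = 25 - 1*60 = 25 - 60 = -35)
-3170/(-1533) + (49*(-14))/T(b(6)) = -3170/(-1533) + (49*(-14))/(-35) = -3170*(-1/1533) - 686*(-1/35) = 3170/1533 + 98/5 = 166084/7665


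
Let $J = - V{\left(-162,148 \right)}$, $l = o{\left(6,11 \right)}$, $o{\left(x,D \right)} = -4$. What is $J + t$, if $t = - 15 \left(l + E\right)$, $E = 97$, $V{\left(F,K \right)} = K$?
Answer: $-1543$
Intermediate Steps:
$l = -4$
$t = -1395$ ($t = - 15 \left(-4 + 97\right) = \left(-15\right) 93 = -1395$)
$J = -148$ ($J = \left(-1\right) 148 = -148$)
$J + t = -148 - 1395 = -1543$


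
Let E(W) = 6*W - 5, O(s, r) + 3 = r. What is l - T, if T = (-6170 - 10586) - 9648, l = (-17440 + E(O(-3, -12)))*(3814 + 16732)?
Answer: -360247706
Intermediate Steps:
O(s, r) = -3 + r
E(W) = -5 + 6*W
l = -360274110 (l = (-17440 + (-5 + 6*(-3 - 12)))*(3814 + 16732) = (-17440 + (-5 + 6*(-15)))*20546 = (-17440 + (-5 - 90))*20546 = (-17440 - 95)*20546 = -17535*20546 = -360274110)
T = -26404 (T = -16756 - 9648 = -26404)
l - T = -360274110 - 1*(-26404) = -360274110 + 26404 = -360247706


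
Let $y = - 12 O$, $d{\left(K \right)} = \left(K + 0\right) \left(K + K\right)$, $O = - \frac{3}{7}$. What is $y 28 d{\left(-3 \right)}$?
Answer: $2592$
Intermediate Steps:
$O = - \frac{3}{7}$ ($O = \left(-3\right) \frac{1}{7} = - \frac{3}{7} \approx -0.42857$)
$d{\left(K \right)} = 2 K^{2}$ ($d{\left(K \right)} = K 2 K = 2 K^{2}$)
$y = \frac{36}{7}$ ($y = \left(-12\right) \left(- \frac{3}{7}\right) = \frac{36}{7} \approx 5.1429$)
$y 28 d{\left(-3 \right)} = \frac{36}{7} \cdot 28 \cdot 2 \left(-3\right)^{2} = 144 \cdot 2 \cdot 9 = 144 \cdot 18 = 2592$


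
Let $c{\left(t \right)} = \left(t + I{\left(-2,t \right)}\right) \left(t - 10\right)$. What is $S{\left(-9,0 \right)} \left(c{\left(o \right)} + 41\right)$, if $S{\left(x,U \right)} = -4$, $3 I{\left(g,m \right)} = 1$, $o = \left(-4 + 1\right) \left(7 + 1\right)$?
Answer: $- \frac{10148}{3} \approx -3382.7$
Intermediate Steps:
$o = -24$ ($o = \left(-3\right) 8 = -24$)
$I{\left(g,m \right)} = \frac{1}{3}$ ($I{\left(g,m \right)} = \frac{1}{3} \cdot 1 = \frac{1}{3}$)
$c{\left(t \right)} = \left(-10 + t\right) \left(\frac{1}{3} + t\right)$ ($c{\left(t \right)} = \left(t + \frac{1}{3}\right) \left(t - 10\right) = \left(\frac{1}{3} + t\right) \left(-10 + t\right) = \left(-10 + t\right) \left(\frac{1}{3} + t\right)$)
$S{\left(-9,0 \right)} \left(c{\left(o \right)} + 41\right) = - 4 \left(\left(- \frac{10}{3} + \left(-24\right)^{2} - -232\right) + 41\right) = - 4 \left(\left(- \frac{10}{3} + 576 + 232\right) + 41\right) = - 4 \left(\frac{2414}{3} + 41\right) = \left(-4\right) \frac{2537}{3} = - \frac{10148}{3}$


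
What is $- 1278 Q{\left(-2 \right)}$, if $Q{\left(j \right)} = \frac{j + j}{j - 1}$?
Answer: $-1704$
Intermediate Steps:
$Q{\left(j \right)} = \frac{2 j}{-1 + j}$
$- 1278 Q{\left(-2 \right)} = - 1278 \cdot 2 \left(-2\right) \frac{1}{-1 - 2} = - 1278 \cdot 2 \left(-2\right) \frac{1}{-3} = - 1278 \cdot 2 \left(-2\right) \left(- \frac{1}{3}\right) = \left(-1278\right) \frac{4}{3} = -1704$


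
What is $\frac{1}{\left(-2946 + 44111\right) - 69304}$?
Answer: $- \frac{1}{28139} \approx -3.5538 \cdot 10^{-5}$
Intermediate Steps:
$\frac{1}{\left(-2946 + 44111\right) - 69304} = \frac{1}{41165 - 69304} = \frac{1}{-28139} = - \frac{1}{28139}$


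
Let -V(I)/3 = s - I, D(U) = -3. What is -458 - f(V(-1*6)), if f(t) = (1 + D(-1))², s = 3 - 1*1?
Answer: -462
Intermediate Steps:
s = 2 (s = 3 - 1 = 2)
V(I) = -6 + 3*I (V(I) = -3*(2 - I) = -6 + 3*I)
f(t) = 4 (f(t) = (1 - 3)² = (-2)² = 4)
-458 - f(V(-1*6)) = -458 - 1*4 = -458 - 4 = -462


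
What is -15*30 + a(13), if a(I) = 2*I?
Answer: -424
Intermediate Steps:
-15*30 + a(13) = -15*30 + 2*13 = -450 + 26 = -424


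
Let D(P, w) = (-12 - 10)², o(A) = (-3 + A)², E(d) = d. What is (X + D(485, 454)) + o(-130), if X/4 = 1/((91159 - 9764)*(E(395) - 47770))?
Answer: 70076689495621/3856088125 ≈ 18173.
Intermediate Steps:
D(P, w) = 484 (D(P, w) = (-22)² = 484)
X = -4/3856088125 (X = 4/(((91159 - 9764)*(395 - 47770))) = 4/((81395*(-47375))) = 4/(-3856088125) = 4*(-1/3856088125) = -4/3856088125 ≈ -1.0373e-9)
(X + D(485, 454)) + o(-130) = (-4/3856088125 + 484) + (-3 - 130)² = 1866346652496/3856088125 + (-133)² = 1866346652496/3856088125 + 17689 = 70076689495621/3856088125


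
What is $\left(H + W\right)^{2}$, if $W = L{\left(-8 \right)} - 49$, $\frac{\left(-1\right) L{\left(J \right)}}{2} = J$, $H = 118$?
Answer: $7225$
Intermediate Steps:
$L{\left(J \right)} = - 2 J$
$W = -33$ ($W = \left(-2\right) \left(-8\right) - 49 = 16 - 49 = -33$)
$\left(H + W\right)^{2} = \left(118 - 33\right)^{2} = 85^{2} = 7225$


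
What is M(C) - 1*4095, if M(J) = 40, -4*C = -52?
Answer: -4055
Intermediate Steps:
C = 13 (C = -¼*(-52) = 13)
M(C) - 1*4095 = 40 - 1*4095 = 40 - 4095 = -4055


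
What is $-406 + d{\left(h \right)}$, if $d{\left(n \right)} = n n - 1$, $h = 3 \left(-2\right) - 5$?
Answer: $-286$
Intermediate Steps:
$h = -11$ ($h = -6 - 5 = -11$)
$d{\left(n \right)} = -1 + n^{2}$ ($d{\left(n \right)} = n^{2} - 1 = -1 + n^{2}$)
$-406 + d{\left(h \right)} = -406 - \left(1 - \left(-11\right)^{2}\right) = -406 + \left(-1 + 121\right) = -406 + 120 = -286$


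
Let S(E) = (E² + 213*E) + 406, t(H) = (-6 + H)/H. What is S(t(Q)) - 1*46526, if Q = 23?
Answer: -24313908/529 ≈ -45962.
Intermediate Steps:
t(H) = (-6 + H)/H
S(E) = 406 + E² + 213*E
S(t(Q)) - 1*46526 = (406 + ((-6 + 23)/23)² + 213*((-6 + 23)/23)) - 1*46526 = (406 + ((1/23)*17)² + 213*((1/23)*17)) - 46526 = (406 + (17/23)² + 213*(17/23)) - 46526 = (406 + 289/529 + 3621/23) - 46526 = 298346/529 - 46526 = -24313908/529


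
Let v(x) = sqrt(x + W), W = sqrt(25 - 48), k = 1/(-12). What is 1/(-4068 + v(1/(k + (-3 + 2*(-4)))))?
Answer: 133/(-541044 + sqrt(133)*sqrt(-12 + 133*I*sqrt(23))) ≈ -0.00024591 - 9.453e-8*I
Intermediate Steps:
k = -1/12 ≈ -0.083333
W = I*sqrt(23) (W = sqrt(-23) = I*sqrt(23) ≈ 4.7958*I)
v(x) = sqrt(x + I*sqrt(23))
1/(-4068 + v(1/(k + (-3 + 2*(-4))))) = 1/(-4068 + sqrt(1/(-1/12 + (-3 + 2*(-4))) + I*sqrt(23))) = 1/(-4068 + sqrt(1/(-1/12 + (-3 - 8)) + I*sqrt(23))) = 1/(-4068 + sqrt(1/(-1/12 - 11) + I*sqrt(23))) = 1/(-4068 + sqrt(1/(-133/12) + I*sqrt(23))) = 1/(-4068 + sqrt(-12/133 + I*sqrt(23)))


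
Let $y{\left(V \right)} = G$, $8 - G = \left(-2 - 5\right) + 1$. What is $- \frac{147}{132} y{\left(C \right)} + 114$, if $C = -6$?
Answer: $\frac{2165}{22} \approx 98.409$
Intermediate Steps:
$G = 14$ ($G = 8 - \left(\left(-2 - 5\right) + 1\right) = 8 - \left(-7 + 1\right) = 8 - -6 = 8 + 6 = 14$)
$y{\left(V \right)} = 14$
$- \frac{147}{132} y{\left(C \right)} + 114 = - \frac{147}{132} \cdot 14 + 114 = \left(-147\right) \frac{1}{132} \cdot 14 + 114 = \left(- \frac{49}{44}\right) 14 + 114 = - \frac{343}{22} + 114 = \frac{2165}{22}$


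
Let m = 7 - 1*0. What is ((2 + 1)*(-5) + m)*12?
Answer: -96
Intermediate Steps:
m = 7 (m = 7 + 0 = 7)
((2 + 1)*(-5) + m)*12 = ((2 + 1)*(-5) + 7)*12 = (3*(-5) + 7)*12 = (-15 + 7)*12 = -8*12 = -96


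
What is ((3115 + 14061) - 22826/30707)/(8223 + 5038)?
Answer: 527400606/407205527 ≈ 1.2952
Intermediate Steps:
((3115 + 14061) - 22826/30707)/(8223 + 5038) = (17176 - 22826*1/30707)/13261 = (17176 - 22826/30707)*(1/13261) = (527400606/30707)*(1/13261) = 527400606/407205527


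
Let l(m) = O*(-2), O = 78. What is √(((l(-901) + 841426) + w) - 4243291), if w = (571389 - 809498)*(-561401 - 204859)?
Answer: √182450000319 ≈ 4.2714e+5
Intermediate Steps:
l(m) = -156 (l(m) = 78*(-2) = -156)
w = 182453402340 (w = -238109*(-766260) = 182453402340)
√(((l(-901) + 841426) + w) - 4243291) = √(((-156 + 841426) + 182453402340) - 4243291) = √((841270 + 182453402340) - 4243291) = √(182454243610 - 4243291) = √182450000319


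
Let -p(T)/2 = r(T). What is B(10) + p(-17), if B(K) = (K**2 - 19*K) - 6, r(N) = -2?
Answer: -92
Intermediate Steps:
p(T) = 4 (p(T) = -2*(-2) = 4)
B(K) = -6 + K**2 - 19*K
B(10) + p(-17) = (-6 + 10**2 - 19*10) + 4 = (-6 + 100 - 190) + 4 = -96 + 4 = -92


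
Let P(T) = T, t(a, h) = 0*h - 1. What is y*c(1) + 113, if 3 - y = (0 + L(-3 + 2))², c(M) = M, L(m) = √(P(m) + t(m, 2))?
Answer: 118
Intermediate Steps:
t(a, h) = -1 (t(a, h) = 0 - 1 = -1)
L(m) = √(-1 + m) (L(m) = √(m - 1) = √(-1 + m))
y = 5 (y = 3 - (0 + √(-1 + (-3 + 2)))² = 3 - (0 + √(-1 - 1))² = 3 - (0 + √(-2))² = 3 - (0 + I*√2)² = 3 - (I*√2)² = 3 - 1*(-2) = 3 + 2 = 5)
y*c(1) + 113 = 5*1 + 113 = 5 + 113 = 118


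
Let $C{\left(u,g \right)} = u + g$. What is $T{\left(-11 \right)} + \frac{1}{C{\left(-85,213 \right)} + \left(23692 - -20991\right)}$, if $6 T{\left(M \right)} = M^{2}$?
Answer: $\frac{1807379}{89622} \approx 20.167$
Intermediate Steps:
$C{\left(u,g \right)} = g + u$
$T{\left(M \right)} = \frac{M^{2}}{6}$
$T{\left(-11 \right)} + \frac{1}{C{\left(-85,213 \right)} + \left(23692 - -20991\right)} = \frac{\left(-11\right)^{2}}{6} + \frac{1}{\left(213 - 85\right) + \left(23692 - -20991\right)} = \frac{1}{6} \cdot 121 + \frac{1}{128 + \left(23692 + 20991\right)} = \frac{121}{6} + \frac{1}{128 + 44683} = \frac{121}{6} + \frac{1}{44811} = \frac{1807379}{89622}$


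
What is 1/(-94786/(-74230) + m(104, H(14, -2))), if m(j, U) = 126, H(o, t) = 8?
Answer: 65/8273 ≈ 0.0078569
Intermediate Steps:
1/(-94786/(-74230) + m(104, H(14, -2))) = 1/(-94786/(-74230) + 126) = 1/(-94786*(-1/74230) + 126) = 1/(83/65 + 126) = 1/(8273/65) = 65/8273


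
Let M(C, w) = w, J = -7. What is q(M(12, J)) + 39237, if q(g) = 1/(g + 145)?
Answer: 5414707/138 ≈ 39237.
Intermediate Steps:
q(g) = 1/(145 + g)
q(M(12, J)) + 39237 = 1/(145 - 7) + 39237 = 1/138 + 39237 = 5414707/138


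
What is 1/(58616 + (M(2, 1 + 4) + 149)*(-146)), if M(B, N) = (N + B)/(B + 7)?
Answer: 9/330736 ≈ 2.7212e-5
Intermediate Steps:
M(B, N) = (B + N)/(7 + B)
1/(58616 + (M(2, 1 + 4) + 149)*(-146)) = 1/(58616 + ((2 + (1 + 4))/(7 + 2) + 149)*(-146)) = 1/(58616 + ((2 + 5)/9 + 149)*(-146)) = 1/(58616 + ((⅑)*7 + 149)*(-146)) = 1/(58616 + (7/9 + 149)*(-146)) = 1/(58616 + (1348/9)*(-146)) = 1/(58616 - 196808/9) = 1/(330736/9) = 9/330736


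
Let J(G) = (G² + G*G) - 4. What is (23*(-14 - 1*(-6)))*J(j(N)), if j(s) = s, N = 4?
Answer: -5152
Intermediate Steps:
J(G) = -4 + 2*G² (J(G) = (G² + G²) - 4 = 2*G² - 4 = -4 + 2*G²)
(23*(-14 - 1*(-6)))*J(j(N)) = (23*(-14 - 1*(-6)))*(-4 + 2*4²) = (23*(-14 + 6))*(-4 + 2*16) = (23*(-8))*(-4 + 32) = -184*28 = -5152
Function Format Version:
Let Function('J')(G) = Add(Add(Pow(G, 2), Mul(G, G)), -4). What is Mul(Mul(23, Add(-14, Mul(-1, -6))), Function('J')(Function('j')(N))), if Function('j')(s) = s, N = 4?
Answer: -5152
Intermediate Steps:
Function('J')(G) = Add(-4, Mul(2, Pow(G, 2))) (Function('J')(G) = Add(Add(Pow(G, 2), Pow(G, 2)), -4) = Add(Mul(2, Pow(G, 2)), -4) = Add(-4, Mul(2, Pow(G, 2))))
Mul(Mul(23, Add(-14, Mul(-1, -6))), Function('J')(Function('j')(N))) = Mul(Mul(23, Add(-14, Mul(-1, -6))), Add(-4, Mul(2, Pow(4, 2)))) = Mul(Mul(23, Add(-14, 6)), Add(-4, Mul(2, 16))) = Mul(Mul(23, -8), Add(-4, 32)) = Mul(-184, 28) = -5152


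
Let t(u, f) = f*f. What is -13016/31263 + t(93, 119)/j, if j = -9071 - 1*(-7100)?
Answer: -156123293/20539791 ≈ -7.6010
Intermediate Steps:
t(u, f) = f²
j = -1971 (j = -9071 + 7100 = -1971)
-13016/31263 + t(93, 119)/j = -13016/31263 + 119²/(-1971) = -13016*1/31263 + 14161*(-1/1971) = -13016/31263 - 14161/1971 = -156123293/20539791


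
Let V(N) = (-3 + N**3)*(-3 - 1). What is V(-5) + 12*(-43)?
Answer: -4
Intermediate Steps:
V(N) = 12 - 4*N**3 (V(N) = (-3 + N**3)*(-4) = 12 - 4*N**3)
V(-5) + 12*(-43) = (12 - 4*(-5)**3) + 12*(-43) = (12 - 4*(-125)) - 516 = (12 + 500) - 516 = 512 - 516 = -4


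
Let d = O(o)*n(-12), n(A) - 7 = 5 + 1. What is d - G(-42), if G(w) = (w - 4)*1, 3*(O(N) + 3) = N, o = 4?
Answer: 73/3 ≈ 24.333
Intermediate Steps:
n(A) = 13 (n(A) = 7 + (5 + 1) = 7 + 6 = 13)
O(N) = -3 + N/3
G(w) = -4 + w (G(w) = (-4 + w)*1 = -4 + w)
d = -65/3 (d = (-3 + (⅓)*4)*13 = (-3 + 4/3)*13 = -5/3*13 = -65/3 ≈ -21.667)
d - G(-42) = -65/3 - (-4 - 42) = -65/3 - 1*(-46) = -65/3 + 46 = 73/3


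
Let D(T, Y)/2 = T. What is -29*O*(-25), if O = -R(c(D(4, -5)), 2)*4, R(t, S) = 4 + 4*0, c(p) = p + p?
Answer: -11600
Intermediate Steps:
D(T, Y) = 2*T
c(p) = 2*p
R(t, S) = 4 (R(t, S) = 4 + 0 = 4)
O = -16 (O = -1*4*4 = -4*4 = -16)
-29*O*(-25) = -29*(-16)*(-25) = 464*(-25) = -11600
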